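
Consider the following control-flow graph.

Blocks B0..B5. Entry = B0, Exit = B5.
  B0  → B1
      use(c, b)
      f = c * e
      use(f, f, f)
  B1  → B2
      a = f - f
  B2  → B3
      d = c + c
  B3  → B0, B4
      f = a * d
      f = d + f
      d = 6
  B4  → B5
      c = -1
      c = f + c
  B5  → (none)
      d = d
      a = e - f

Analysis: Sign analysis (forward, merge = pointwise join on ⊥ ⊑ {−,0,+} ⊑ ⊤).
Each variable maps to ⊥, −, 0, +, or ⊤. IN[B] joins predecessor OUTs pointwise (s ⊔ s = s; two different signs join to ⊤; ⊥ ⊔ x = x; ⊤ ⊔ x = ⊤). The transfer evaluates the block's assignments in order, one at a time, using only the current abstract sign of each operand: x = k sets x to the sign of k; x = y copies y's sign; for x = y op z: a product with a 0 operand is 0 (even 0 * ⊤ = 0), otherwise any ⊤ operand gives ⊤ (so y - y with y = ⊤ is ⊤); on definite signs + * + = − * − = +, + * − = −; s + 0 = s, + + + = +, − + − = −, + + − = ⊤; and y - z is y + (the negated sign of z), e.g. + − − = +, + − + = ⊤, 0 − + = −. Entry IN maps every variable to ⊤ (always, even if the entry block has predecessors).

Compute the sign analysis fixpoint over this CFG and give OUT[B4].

Converged values:
  B0: | IN=(all ⊤) | OUT=(all ⊤)
  B1: | IN=(all ⊤) | OUT=(all ⊤)
  B2: | IN=(all ⊤) | OUT=(all ⊤)
  B3: | IN=(all ⊤) | OUT={d:+; rest ⊤}
  B4: | IN={d:+; rest ⊤} | OUT={d:+; rest ⊤}
  B5: | IN={d:+; rest ⊤} | OUT={d:+; rest ⊤}

Merge at B4: IN[B4] = OUT[B3] = {a: ⊤, b: ⊤, c: ⊤, d: +, e: ⊤, f: ⊤}
Applying B4's transfer function to that IN value gives OUT[B4] (row B4 above).

Answer: {a: ⊤, b: ⊤, c: ⊤, d: +, e: ⊤, f: ⊤}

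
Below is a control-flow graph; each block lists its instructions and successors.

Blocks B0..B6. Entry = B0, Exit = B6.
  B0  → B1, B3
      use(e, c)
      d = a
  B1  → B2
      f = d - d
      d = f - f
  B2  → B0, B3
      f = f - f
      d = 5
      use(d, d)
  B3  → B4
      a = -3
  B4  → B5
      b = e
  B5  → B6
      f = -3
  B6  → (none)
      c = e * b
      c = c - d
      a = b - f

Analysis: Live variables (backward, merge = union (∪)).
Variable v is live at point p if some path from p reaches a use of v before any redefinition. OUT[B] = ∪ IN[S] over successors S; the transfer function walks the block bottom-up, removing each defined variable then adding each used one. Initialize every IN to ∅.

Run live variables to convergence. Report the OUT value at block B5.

Per-block solution:
  B0: | IN={a, c, e} | OUT={a, c, d, e}
  B1: | IN={a, c, d, e} | OUT={a, c, e, f}
  B2: | IN={a, c, e, f} | OUT={a, c, d, e}
  B3: | IN={d, e} | OUT={d, e}
  B4: | IN={d, e} | OUT={b, d, e}
  B5: | IN={b, d, e} | OUT={b, d, e, f}
  B6: | IN={b, d, e, f} | OUT={}

Merge at B5: OUT[B5] = IN[B6] = {b, d, e, f}

Answer: {b, d, e, f}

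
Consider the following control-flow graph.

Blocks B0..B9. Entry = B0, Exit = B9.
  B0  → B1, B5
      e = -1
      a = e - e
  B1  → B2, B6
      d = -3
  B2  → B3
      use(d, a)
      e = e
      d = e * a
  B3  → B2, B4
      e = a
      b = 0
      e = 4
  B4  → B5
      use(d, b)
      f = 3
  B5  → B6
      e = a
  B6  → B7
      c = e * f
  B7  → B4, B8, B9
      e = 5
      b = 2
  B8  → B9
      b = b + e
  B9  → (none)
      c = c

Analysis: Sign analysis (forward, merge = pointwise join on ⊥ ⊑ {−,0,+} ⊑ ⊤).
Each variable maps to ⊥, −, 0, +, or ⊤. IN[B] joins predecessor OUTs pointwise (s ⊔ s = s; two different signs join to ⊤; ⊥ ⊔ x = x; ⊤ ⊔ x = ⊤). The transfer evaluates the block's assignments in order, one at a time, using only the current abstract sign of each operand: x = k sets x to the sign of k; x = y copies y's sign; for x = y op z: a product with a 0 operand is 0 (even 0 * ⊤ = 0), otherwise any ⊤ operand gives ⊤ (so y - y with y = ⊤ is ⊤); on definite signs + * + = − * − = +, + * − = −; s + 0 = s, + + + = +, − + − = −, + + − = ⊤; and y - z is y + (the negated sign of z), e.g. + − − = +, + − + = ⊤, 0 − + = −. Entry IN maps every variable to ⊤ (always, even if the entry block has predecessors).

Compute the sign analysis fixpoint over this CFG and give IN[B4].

Per-block solution:
  B0: | IN=(all ⊤) | OUT={e:-; rest ⊤}
  B1: | IN={e:-; rest ⊤} | OUT={d:-, e:-; rest ⊤}
  B2: | IN=(all ⊤) | OUT=(all ⊤)
  B3: | IN=(all ⊤) | OUT={b:0, e:+; rest ⊤}
  B4: | IN={e:+; rest ⊤} | OUT={e:+, f:+; rest ⊤}
  B5: | IN=(all ⊤) | OUT=(all ⊤)
  B6: | IN=(all ⊤) | OUT=(all ⊤)
  B7: | IN=(all ⊤) | OUT={b:+, e:+; rest ⊤}
  B8: | IN={b:+, e:+; rest ⊤} | OUT={b:+, e:+; rest ⊤}
  B9: | IN={b:+, e:+; rest ⊤} | OUT={b:+, e:+; rest ⊤}

Merge at B4: IN[B4] = OUT[B3] ⊔ OUT[B7] = {a: ⊤, b: ⊤, c: ⊤, d: ⊤, e: +, f: ⊤}

Answer: {a: ⊤, b: ⊤, c: ⊤, d: ⊤, e: +, f: ⊤}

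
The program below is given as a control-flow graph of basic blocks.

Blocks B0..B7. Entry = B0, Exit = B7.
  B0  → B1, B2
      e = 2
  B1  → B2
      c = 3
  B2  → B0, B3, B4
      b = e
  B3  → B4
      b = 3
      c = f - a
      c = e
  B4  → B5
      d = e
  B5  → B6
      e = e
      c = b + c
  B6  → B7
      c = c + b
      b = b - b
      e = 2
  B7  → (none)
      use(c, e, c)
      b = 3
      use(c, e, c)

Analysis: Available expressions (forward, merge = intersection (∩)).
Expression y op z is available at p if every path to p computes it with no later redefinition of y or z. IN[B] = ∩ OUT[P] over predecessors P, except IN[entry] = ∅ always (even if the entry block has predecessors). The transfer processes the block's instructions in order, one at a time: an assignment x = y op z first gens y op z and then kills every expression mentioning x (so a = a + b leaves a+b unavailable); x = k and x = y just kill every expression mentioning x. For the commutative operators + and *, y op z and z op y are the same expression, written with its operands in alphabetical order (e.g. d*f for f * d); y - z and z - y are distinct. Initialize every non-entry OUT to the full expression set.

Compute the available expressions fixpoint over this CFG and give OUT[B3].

Per-block solution:
  B0:  IN={}  OUT={}
  B1:  IN={}  OUT={}
  B2:  IN={}  OUT={}
  B3:  IN={}  OUT={f-a}
  B4:  IN={}  OUT={}
  B5:  IN={}  OUT={}
  B6:  IN={}  OUT={}
  B7:  IN={}  OUT={}

Merge at B3: IN[B3] = OUT[B2] = {}
Applying B3's transfer function to that IN value gives OUT[B3] (row B3 above).

Answer: {f-a}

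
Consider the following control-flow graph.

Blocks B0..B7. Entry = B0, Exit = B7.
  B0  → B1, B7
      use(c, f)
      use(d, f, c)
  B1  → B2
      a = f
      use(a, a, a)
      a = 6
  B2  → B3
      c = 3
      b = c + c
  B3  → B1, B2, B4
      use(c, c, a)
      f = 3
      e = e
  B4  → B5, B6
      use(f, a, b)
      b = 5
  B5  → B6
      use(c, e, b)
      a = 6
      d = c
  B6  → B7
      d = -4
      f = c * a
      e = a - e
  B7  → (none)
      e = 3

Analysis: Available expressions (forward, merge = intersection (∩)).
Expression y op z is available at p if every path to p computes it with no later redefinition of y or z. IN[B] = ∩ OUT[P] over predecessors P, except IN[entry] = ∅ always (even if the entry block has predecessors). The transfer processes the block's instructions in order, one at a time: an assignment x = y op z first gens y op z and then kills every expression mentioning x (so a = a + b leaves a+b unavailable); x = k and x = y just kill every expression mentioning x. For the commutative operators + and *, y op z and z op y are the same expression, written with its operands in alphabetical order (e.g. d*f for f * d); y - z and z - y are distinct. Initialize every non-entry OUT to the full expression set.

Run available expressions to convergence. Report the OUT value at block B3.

Fixpoint table:
  B0: | IN={} | OUT={}
  B1: | IN={} | OUT={}
  B2: | IN={} | OUT={c+c}
  B3: | IN={c+c} | OUT={c+c}
  B4: | IN={c+c} | OUT={c+c}
  B5: | IN={c+c} | OUT={c+c}
  B6: | IN={c+c} | OUT={a*c, c+c}
  B7: | IN={} | OUT={}

Merge at B3: IN[B3] = OUT[B2] = {c+c}
Applying B3's transfer function to that IN value gives OUT[B3] (row B3 above).

Answer: {c+c}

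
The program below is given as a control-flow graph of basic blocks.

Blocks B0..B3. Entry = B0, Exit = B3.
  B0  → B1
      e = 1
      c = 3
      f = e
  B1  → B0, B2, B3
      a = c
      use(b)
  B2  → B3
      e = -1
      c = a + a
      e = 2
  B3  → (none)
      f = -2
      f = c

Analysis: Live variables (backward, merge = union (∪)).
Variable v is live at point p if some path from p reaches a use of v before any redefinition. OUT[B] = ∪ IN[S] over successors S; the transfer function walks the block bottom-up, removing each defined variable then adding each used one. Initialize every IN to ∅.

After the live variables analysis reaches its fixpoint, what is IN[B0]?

Fixpoint table:
  B0: | IN={b} | OUT={b, c}
  B1: | IN={b, c} | OUT={a, b, c}
  B2: | IN={a} | OUT={c}
  B3: | IN={c} | OUT={}

Merge at B0: OUT[B0] = IN[B1] = {b, c}
Applying B0's transfer function to that OUT value gives IN[B0] (row B0 above).

Answer: {b}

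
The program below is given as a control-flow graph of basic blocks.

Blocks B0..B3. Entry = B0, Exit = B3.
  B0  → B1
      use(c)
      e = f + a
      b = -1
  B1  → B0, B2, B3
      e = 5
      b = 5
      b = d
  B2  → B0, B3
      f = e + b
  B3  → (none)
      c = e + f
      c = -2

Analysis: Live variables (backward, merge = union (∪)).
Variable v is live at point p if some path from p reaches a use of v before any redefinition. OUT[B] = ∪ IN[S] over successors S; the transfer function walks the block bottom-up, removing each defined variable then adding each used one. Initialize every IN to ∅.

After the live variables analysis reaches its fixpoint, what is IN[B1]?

Answer: {a, c, d, f}

Derivation:
Fixpoint table:
  B0:   IN={a, c, d, f}   OUT={a, c, d, f}
  B1:   IN={a, c, d, f}   OUT={a, b, c, d, e, f}
  B2:   IN={a, b, c, d, e}   OUT={a, c, d, e, f}
  B3:   IN={e, f}   OUT={}

Merge at B1: OUT[B1] = IN[B0] ⊔ IN[B2] ⊔ IN[B3] = {a, b, c, d, e, f}
Applying B1's transfer function to that OUT value gives IN[B1] (row B1 above).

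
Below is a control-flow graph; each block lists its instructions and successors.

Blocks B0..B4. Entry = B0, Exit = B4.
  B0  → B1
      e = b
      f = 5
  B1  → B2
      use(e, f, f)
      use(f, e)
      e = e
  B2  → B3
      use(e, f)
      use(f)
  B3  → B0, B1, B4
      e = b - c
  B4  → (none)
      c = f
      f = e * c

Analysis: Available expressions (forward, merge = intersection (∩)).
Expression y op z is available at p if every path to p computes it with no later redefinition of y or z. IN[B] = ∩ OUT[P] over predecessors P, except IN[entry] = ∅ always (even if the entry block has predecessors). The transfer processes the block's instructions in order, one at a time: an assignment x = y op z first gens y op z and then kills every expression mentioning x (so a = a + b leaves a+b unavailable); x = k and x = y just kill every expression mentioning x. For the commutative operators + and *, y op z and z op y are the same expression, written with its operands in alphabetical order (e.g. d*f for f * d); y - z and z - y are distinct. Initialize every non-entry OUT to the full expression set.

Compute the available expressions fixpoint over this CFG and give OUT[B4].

Fixpoint table:
  B0:  IN={}  OUT={}
  B1:  IN={}  OUT={}
  B2:  IN={}  OUT={}
  B3:  IN={}  OUT={b-c}
  B4:  IN={b-c}  OUT={c*e}

Merge at B4: IN[B4] = OUT[B3] = {b-c}
Applying B4's transfer function to that IN value gives OUT[B4] (row B4 above).

Answer: {c*e}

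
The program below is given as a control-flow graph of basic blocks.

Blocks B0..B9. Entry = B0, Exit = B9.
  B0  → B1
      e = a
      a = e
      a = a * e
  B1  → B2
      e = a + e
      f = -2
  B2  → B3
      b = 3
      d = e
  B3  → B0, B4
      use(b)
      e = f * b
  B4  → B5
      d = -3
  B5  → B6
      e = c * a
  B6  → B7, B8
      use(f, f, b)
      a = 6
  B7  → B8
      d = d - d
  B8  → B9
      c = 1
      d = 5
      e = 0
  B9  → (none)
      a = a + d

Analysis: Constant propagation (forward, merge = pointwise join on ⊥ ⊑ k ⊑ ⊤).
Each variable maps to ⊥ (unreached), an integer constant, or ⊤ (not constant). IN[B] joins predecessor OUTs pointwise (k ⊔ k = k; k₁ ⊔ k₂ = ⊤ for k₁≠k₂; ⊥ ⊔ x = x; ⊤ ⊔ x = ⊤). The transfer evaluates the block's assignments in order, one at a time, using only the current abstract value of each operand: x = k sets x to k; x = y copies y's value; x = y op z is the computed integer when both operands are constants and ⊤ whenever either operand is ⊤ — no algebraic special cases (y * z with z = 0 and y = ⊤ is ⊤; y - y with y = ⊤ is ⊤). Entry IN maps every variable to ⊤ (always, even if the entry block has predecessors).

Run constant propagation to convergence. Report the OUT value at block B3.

Per-block solution:
  B0: | IN=(all ⊤) | OUT=(all ⊤)
  B1: | IN=(all ⊤) | OUT={f:-2; rest ⊤}
  B2: | IN={f:-2; rest ⊤} | OUT={b:3, f:-2; rest ⊤}
  B3: | IN={b:3, f:-2; rest ⊤} | OUT={b:3, e:-6, f:-2; rest ⊤}
  B4: | IN={b:3, e:-6, f:-2; rest ⊤} | OUT={b:3, d:-3, e:-6, f:-2; rest ⊤}
  B5: | IN={b:3, d:-3, e:-6, f:-2; rest ⊤} | OUT={b:3, d:-3, f:-2; rest ⊤}
  B6: | IN={b:3, d:-3, f:-2; rest ⊤} | OUT={a:6, b:3, d:-3, f:-2; rest ⊤}
  B7: | IN={a:6, b:3, d:-3, f:-2; rest ⊤} | OUT={a:6, b:3, d:0, f:-2; rest ⊤}
  B8: | IN={a:6, b:3, f:-2; rest ⊤} | OUT={a:6, b:3, c:1, d:5, e:0, f:-2; rest ⊤}
  B9: | IN={a:6, b:3, c:1, d:5, e:0, f:-2; rest ⊤} | OUT={a:11, b:3, c:1, d:5, e:0, f:-2; rest ⊤}

Merge at B3: IN[B3] = OUT[B2] = {a: ⊤, b: 3, c: ⊤, d: ⊤, e: ⊤, f: -2}
Applying B3's transfer function to that IN value gives OUT[B3] (row B3 above).

Answer: {a: ⊤, b: 3, c: ⊤, d: ⊤, e: -6, f: -2}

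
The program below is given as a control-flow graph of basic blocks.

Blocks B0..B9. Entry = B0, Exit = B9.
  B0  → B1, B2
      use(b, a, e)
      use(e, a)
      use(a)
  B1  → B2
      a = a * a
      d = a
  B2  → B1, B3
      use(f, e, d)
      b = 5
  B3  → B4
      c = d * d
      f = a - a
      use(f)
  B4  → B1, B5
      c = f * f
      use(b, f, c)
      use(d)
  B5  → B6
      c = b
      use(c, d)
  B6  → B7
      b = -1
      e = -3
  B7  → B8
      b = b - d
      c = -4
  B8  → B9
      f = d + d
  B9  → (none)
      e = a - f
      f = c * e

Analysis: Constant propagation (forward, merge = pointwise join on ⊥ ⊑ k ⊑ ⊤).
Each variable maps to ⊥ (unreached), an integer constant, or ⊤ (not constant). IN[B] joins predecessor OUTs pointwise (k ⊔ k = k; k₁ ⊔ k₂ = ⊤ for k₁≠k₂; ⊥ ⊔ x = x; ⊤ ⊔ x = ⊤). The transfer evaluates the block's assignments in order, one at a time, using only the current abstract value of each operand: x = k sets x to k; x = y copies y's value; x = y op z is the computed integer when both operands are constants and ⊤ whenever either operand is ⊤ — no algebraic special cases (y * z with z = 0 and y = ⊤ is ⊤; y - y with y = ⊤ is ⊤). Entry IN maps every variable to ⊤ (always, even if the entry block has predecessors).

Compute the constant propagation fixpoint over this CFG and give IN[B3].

Converged values:
  B0:   IN=(all ⊤)   OUT=(all ⊤)
  B1:   IN=(all ⊤)   OUT=(all ⊤)
  B2:   IN=(all ⊤)   OUT={b:5; rest ⊤}
  B3:   IN={b:5; rest ⊤}   OUT={b:5; rest ⊤}
  B4:   IN={b:5; rest ⊤}   OUT={b:5; rest ⊤}
  B5:   IN={b:5; rest ⊤}   OUT={b:5, c:5; rest ⊤}
  B6:   IN={b:5, c:5; rest ⊤}   OUT={b:-1, c:5, e:-3; rest ⊤}
  B7:   IN={b:-1, c:5, e:-3; rest ⊤}   OUT={c:-4, e:-3; rest ⊤}
  B8:   IN={c:-4, e:-3; rest ⊤}   OUT={c:-4, e:-3; rest ⊤}
  B9:   IN={c:-4, e:-3; rest ⊤}   OUT={c:-4; rest ⊤}

Merge at B3: IN[B3] = OUT[B2] = {a: ⊤, b: 5, c: ⊤, d: ⊤, e: ⊤, f: ⊤}

Answer: {a: ⊤, b: 5, c: ⊤, d: ⊤, e: ⊤, f: ⊤}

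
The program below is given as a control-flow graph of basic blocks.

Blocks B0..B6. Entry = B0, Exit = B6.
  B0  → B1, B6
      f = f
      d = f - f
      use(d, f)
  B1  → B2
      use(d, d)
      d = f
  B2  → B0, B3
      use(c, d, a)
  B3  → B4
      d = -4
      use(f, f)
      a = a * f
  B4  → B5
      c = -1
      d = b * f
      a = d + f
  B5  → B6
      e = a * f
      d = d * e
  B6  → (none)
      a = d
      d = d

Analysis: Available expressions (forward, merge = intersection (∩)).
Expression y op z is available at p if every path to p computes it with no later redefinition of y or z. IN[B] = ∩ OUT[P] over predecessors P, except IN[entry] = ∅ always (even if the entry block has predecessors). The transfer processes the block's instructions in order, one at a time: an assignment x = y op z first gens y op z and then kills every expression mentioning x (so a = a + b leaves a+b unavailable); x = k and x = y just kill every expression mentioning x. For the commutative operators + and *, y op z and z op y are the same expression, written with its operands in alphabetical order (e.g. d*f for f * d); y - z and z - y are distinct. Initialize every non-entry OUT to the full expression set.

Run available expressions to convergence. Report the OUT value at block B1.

Answer: {f-f}

Derivation:
Converged values:
  B0:   IN={}   OUT={f-f}
  B1:   IN={f-f}   OUT={f-f}
  B2:   IN={f-f}   OUT={f-f}
  B3:   IN={f-f}   OUT={f-f}
  B4:   IN={f-f}   OUT={b*f, d+f, f-f}
  B5:   IN={b*f, d+f, f-f}   OUT={a*f, b*f, f-f}
  B6:   IN={f-f}   OUT={f-f}

Merge at B1: IN[B1] = OUT[B0] = {f-f}
Applying B1's transfer function to that IN value gives OUT[B1] (row B1 above).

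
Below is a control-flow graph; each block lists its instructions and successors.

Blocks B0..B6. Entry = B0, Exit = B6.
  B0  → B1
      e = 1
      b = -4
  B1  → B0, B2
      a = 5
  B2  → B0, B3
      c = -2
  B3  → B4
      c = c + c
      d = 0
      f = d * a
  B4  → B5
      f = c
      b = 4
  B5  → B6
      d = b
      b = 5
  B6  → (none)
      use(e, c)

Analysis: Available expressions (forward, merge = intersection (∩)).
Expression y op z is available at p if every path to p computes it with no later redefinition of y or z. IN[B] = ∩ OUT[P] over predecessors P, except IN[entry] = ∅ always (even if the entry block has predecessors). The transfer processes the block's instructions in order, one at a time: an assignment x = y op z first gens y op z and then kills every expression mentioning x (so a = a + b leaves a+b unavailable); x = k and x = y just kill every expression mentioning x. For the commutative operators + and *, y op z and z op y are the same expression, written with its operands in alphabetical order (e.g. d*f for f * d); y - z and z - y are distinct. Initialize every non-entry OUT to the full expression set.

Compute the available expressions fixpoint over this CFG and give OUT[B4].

Per-block solution:
  B0: | IN={} | OUT={}
  B1: | IN={} | OUT={}
  B2: | IN={} | OUT={}
  B3: | IN={} | OUT={a*d}
  B4: | IN={a*d} | OUT={a*d}
  B5: | IN={a*d} | OUT={}
  B6: | IN={} | OUT={}

Merge at B4: IN[B4] = OUT[B3] = {a*d}
Applying B4's transfer function to that IN value gives OUT[B4] (row B4 above).

Answer: {a*d}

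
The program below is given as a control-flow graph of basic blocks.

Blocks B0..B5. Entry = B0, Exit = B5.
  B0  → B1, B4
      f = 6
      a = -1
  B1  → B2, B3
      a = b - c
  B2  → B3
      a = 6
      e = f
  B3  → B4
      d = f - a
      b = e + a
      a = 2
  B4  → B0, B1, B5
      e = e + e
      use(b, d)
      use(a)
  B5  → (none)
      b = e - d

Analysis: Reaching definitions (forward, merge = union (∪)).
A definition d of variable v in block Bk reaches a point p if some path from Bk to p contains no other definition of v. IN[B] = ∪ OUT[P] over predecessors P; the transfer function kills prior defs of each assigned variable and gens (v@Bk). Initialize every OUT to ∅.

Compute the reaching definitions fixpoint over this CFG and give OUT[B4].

Answer: {a@B0, a@B3, b@B3, d@B3, e@B4, f@B0}

Trace:
Converged values:
  B0:  IN={a@B0, a@B3, b@B3, d@B3, e@B4, f@B0}  OUT={a@B0, b@B3, d@B3, e@B4, f@B0}
  B1:  IN={a@B0, a@B3, b@B3, d@B3, e@B4, f@B0}  OUT={a@B1, b@B3, d@B3, e@B4, f@B0}
  B2:  IN={a@B1, b@B3, d@B3, e@B4, f@B0}  OUT={a@B2, b@B3, d@B3, e@B2, f@B0}
  B3:  IN={a@B1, a@B2, b@B3, d@B3, e@B2, e@B4, f@B0}  OUT={a@B3, b@B3, d@B3, e@B2, e@B4, f@B0}
  B4:  IN={a@B0, a@B3, b@B3, d@B3, e@B2, e@B4, f@B0}  OUT={a@B0, a@B3, b@B3, d@B3, e@B4, f@B0}
  B5:  IN={a@B0, a@B3, b@B3, d@B3, e@B4, f@B0}  OUT={a@B0, a@B3, b@B5, d@B3, e@B4, f@B0}

Merge at B4: IN[B4] = OUT[B0] ⊔ OUT[B3] = {a@B0, a@B3, b@B3, d@B3, e@B2, e@B4, f@B0}
Applying B4's transfer function to that IN value gives OUT[B4] (row B4 above).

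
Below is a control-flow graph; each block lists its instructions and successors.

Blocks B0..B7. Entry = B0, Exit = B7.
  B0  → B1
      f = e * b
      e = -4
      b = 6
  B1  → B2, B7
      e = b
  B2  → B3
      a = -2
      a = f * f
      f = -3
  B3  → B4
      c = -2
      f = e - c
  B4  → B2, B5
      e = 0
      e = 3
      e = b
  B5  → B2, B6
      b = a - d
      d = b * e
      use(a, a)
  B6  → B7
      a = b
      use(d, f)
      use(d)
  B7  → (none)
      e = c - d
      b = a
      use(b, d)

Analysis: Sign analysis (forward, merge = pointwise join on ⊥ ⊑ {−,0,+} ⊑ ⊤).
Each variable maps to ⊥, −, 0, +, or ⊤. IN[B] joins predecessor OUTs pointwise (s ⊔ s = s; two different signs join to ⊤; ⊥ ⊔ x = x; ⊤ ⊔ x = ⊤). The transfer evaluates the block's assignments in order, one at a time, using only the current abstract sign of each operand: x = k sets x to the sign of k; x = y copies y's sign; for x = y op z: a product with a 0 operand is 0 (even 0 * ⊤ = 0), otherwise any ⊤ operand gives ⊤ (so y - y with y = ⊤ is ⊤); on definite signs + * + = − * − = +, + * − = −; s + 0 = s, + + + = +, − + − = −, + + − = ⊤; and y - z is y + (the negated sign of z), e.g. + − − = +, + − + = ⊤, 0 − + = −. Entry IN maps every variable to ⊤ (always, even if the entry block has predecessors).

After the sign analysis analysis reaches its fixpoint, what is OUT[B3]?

Answer: {a: ⊤, b: ⊤, c: -, d: ⊤, e: ⊤, f: ⊤}

Derivation:
Per-block solution:
  B0:   IN=(all ⊤)   OUT={b:+, e:-; rest ⊤}
  B1:   IN={b:+, e:-; rest ⊤}   OUT={b:+, e:+; rest ⊤}
  B2:   IN=(all ⊤)   OUT={f:-; rest ⊤}
  B3:   IN={f:-; rest ⊤}   OUT={c:-; rest ⊤}
  B4:   IN={c:-; rest ⊤}   OUT={c:-; rest ⊤}
  B5:   IN={c:-; rest ⊤}   OUT={c:-; rest ⊤}
  B6:   IN={c:-; rest ⊤}   OUT={c:-; rest ⊤}
  B7:   IN=(all ⊤)   OUT=(all ⊤)

Merge at B3: IN[B3] = OUT[B2] = {a: ⊤, b: ⊤, c: ⊤, d: ⊤, e: ⊤, f: -}
Applying B3's transfer function to that IN value gives OUT[B3] (row B3 above).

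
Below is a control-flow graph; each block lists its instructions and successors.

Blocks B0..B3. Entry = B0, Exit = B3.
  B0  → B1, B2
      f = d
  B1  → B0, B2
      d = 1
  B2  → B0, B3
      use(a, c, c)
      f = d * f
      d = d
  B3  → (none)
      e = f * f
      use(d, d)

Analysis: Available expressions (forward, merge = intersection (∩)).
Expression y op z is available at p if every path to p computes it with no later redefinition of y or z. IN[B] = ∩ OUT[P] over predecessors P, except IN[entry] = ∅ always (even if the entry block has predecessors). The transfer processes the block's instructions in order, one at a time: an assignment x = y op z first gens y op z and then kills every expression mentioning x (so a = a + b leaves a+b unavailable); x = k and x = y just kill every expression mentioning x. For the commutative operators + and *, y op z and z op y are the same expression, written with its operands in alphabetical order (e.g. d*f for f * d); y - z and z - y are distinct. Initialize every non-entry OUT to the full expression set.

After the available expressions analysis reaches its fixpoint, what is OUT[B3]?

Answer: {f*f}

Derivation:
Per-block solution:
  B0:  IN={}  OUT={}
  B1:  IN={}  OUT={}
  B2:  IN={}  OUT={}
  B3:  IN={}  OUT={f*f}

Merge at B3: IN[B3] = OUT[B2] = {}
Applying B3's transfer function to that IN value gives OUT[B3] (row B3 above).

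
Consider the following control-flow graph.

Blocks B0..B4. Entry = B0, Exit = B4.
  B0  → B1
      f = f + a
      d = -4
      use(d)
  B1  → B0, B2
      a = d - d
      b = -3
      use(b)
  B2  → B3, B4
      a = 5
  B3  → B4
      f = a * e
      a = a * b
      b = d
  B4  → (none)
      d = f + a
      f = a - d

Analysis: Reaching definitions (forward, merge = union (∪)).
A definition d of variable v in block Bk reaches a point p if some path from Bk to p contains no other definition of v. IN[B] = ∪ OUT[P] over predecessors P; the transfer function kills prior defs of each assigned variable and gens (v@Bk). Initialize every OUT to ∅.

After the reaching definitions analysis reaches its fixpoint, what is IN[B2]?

Answer: {a@B1, b@B1, d@B0, f@B0}

Derivation:
Per-block solution:
  B0: | IN={a@B1, b@B1, d@B0, f@B0} | OUT={a@B1, b@B1, d@B0, f@B0}
  B1: | IN={a@B1, b@B1, d@B0, f@B0} | OUT={a@B1, b@B1, d@B0, f@B0}
  B2: | IN={a@B1, b@B1, d@B0, f@B0} | OUT={a@B2, b@B1, d@B0, f@B0}
  B3: | IN={a@B2, b@B1, d@B0, f@B0} | OUT={a@B3, b@B3, d@B0, f@B3}
  B4: | IN={a@B2, a@B3, b@B1, b@B3, d@B0, f@B0, f@B3} | OUT={a@B2, a@B3, b@B1, b@B3, d@B4, f@B4}

Merge at B2: IN[B2] = OUT[B1] = {a@B1, b@B1, d@B0, f@B0}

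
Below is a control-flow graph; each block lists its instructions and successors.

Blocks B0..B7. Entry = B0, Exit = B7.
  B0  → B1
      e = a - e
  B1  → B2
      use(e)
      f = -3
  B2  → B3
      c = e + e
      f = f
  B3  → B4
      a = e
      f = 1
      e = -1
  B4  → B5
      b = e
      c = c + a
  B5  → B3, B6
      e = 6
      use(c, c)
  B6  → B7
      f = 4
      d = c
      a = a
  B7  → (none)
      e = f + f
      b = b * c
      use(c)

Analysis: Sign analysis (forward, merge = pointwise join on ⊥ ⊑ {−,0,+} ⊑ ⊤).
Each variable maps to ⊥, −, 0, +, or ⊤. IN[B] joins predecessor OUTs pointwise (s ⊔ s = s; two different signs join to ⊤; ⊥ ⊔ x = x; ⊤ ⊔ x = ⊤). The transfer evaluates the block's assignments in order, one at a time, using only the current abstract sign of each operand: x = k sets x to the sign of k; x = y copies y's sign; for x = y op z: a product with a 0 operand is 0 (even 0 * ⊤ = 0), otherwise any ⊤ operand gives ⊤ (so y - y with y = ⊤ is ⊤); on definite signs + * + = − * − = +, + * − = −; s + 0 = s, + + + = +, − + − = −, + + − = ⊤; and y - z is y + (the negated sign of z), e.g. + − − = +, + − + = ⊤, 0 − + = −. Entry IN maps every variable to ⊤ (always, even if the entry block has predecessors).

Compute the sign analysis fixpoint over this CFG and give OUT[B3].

Fixpoint table:
  B0:  IN=(all ⊤)  OUT=(all ⊤)
  B1:  IN=(all ⊤)  OUT={f:-; rest ⊤}
  B2:  IN={f:-; rest ⊤}  OUT={f:-; rest ⊤}
  B3:  IN=(all ⊤)  OUT={e:-, f:+; rest ⊤}
  B4:  IN={e:-, f:+; rest ⊤}  OUT={b:-, e:-, f:+; rest ⊤}
  B5:  IN={b:-, e:-, f:+; rest ⊤}  OUT={b:-, e:+, f:+; rest ⊤}
  B6:  IN={b:-, e:+, f:+; rest ⊤}  OUT={b:-, e:+, f:+; rest ⊤}
  B7:  IN={b:-, e:+, f:+; rest ⊤}  OUT={e:+, f:+; rest ⊤}

Merge at B3: IN[B3] = OUT[B2] ⊔ OUT[B5] = {a: ⊤, b: ⊤, c: ⊤, d: ⊤, e: ⊤, f: ⊤}
Applying B3's transfer function to that IN value gives OUT[B3] (row B3 above).

Answer: {a: ⊤, b: ⊤, c: ⊤, d: ⊤, e: -, f: +}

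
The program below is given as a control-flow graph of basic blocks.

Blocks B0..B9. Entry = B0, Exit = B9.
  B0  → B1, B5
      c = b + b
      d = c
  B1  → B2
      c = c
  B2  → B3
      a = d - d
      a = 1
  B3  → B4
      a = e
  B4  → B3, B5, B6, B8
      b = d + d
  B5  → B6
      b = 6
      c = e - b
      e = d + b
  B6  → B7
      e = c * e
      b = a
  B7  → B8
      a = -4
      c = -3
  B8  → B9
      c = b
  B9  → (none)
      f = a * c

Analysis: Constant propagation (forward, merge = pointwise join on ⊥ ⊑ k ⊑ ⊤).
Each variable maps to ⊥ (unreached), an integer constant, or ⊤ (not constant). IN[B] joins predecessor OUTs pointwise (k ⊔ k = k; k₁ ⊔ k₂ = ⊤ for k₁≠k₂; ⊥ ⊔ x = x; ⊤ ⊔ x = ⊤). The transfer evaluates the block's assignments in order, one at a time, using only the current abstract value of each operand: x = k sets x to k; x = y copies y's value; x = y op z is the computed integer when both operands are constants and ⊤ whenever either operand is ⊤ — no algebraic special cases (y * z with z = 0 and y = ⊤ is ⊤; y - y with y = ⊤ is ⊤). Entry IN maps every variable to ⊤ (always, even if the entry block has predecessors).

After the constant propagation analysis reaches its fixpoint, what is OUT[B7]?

Converged values:
  B0: | IN=(all ⊤) | OUT=(all ⊤)
  B1: | IN=(all ⊤) | OUT=(all ⊤)
  B2: | IN=(all ⊤) | OUT={a:1; rest ⊤}
  B3: | IN=(all ⊤) | OUT=(all ⊤)
  B4: | IN=(all ⊤) | OUT=(all ⊤)
  B5: | IN=(all ⊤) | OUT={b:6; rest ⊤}
  B6: | IN=(all ⊤) | OUT=(all ⊤)
  B7: | IN=(all ⊤) | OUT={a:-4, c:-3; rest ⊤}
  B8: | IN=(all ⊤) | OUT=(all ⊤)
  B9: | IN=(all ⊤) | OUT=(all ⊤)

Merge at B7: IN[B7] = OUT[B6] = {a: ⊤, b: ⊤, c: ⊤, d: ⊤, e: ⊤, f: ⊤}
Applying B7's transfer function to that IN value gives OUT[B7] (row B7 above).

Answer: {a: -4, b: ⊤, c: -3, d: ⊤, e: ⊤, f: ⊤}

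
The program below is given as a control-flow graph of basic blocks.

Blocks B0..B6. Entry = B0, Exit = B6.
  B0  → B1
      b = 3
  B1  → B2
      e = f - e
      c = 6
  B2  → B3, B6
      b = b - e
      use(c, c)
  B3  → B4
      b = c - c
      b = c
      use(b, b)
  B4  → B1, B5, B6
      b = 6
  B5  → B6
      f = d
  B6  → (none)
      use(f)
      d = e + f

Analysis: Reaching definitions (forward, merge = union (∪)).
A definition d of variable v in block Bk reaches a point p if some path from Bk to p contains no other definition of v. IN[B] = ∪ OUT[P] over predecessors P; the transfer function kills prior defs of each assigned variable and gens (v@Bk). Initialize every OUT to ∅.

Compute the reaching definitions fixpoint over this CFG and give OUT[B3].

Fixpoint table:
  B0:   IN={}   OUT={b@B0}
  B1:   IN={b@B0, b@B4, c@B1, e@B1}   OUT={b@B0, b@B4, c@B1, e@B1}
  B2:   IN={b@B0, b@B4, c@B1, e@B1}   OUT={b@B2, c@B1, e@B1}
  B3:   IN={b@B2, c@B1, e@B1}   OUT={b@B3, c@B1, e@B1}
  B4:   IN={b@B3, c@B1, e@B1}   OUT={b@B4, c@B1, e@B1}
  B5:   IN={b@B4, c@B1, e@B1}   OUT={b@B4, c@B1, e@B1, f@B5}
  B6:   IN={b@B2, b@B4, c@B1, e@B1, f@B5}   OUT={b@B2, b@B4, c@B1, d@B6, e@B1, f@B5}

Merge at B3: IN[B3] = OUT[B2] = {b@B2, c@B1, e@B1}
Applying B3's transfer function to that IN value gives OUT[B3] (row B3 above).

Answer: {b@B3, c@B1, e@B1}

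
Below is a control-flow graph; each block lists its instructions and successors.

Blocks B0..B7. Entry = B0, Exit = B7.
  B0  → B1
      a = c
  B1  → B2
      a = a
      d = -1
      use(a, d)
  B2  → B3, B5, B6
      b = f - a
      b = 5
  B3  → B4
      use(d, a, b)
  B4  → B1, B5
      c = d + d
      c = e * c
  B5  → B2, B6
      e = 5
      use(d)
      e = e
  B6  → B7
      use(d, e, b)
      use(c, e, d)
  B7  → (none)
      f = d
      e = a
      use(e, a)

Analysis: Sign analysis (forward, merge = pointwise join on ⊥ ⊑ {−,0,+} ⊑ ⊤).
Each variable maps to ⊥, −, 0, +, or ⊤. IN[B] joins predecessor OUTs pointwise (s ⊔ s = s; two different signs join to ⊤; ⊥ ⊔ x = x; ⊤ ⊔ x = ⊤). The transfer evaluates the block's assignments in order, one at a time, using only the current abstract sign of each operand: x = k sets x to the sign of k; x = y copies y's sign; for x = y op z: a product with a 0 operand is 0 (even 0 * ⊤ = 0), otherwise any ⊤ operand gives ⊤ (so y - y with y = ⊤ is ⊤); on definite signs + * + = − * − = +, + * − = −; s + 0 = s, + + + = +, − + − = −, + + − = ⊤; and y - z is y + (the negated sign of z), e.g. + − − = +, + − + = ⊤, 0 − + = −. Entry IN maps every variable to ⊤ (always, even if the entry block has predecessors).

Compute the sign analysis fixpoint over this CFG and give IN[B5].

Answer: {a: ⊤, b: +, c: ⊤, d: -, e: ⊤, f: ⊤}

Derivation:
Converged values:
  B0:   IN=(all ⊤)   OUT=(all ⊤)
  B1:   IN=(all ⊤)   OUT={d:-; rest ⊤}
  B2:   IN={d:-; rest ⊤}   OUT={b:+, d:-; rest ⊤}
  B3:   IN={b:+, d:-; rest ⊤}   OUT={b:+, d:-; rest ⊤}
  B4:   IN={b:+, d:-; rest ⊤}   OUT={b:+, d:-; rest ⊤}
  B5:   IN={b:+, d:-; rest ⊤}   OUT={b:+, d:-, e:+; rest ⊤}
  B6:   IN={b:+, d:-; rest ⊤}   OUT={b:+, d:-; rest ⊤}
  B7:   IN={b:+, d:-; rest ⊤}   OUT={b:+, d:-, f:-; rest ⊤}

Merge at B5: IN[B5] = OUT[B2] ⊔ OUT[B4] = {a: ⊤, b: +, c: ⊤, d: -, e: ⊤, f: ⊤}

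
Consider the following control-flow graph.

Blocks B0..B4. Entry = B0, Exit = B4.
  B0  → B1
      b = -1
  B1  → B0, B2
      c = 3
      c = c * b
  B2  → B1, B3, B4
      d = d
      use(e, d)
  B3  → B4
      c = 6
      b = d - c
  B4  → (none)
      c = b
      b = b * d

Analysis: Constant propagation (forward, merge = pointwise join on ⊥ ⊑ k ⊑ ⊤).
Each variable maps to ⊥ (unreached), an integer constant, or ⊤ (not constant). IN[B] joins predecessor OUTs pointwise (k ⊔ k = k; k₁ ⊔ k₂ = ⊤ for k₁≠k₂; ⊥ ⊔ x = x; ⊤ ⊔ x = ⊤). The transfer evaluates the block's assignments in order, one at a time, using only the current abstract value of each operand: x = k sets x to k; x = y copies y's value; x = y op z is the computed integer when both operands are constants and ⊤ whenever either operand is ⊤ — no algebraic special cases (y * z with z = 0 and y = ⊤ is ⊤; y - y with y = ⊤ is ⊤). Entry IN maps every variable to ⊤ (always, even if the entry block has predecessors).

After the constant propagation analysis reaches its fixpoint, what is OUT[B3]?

Fixpoint table:
  B0: | IN=(all ⊤) | OUT={b:-1; rest ⊤}
  B1: | IN={b:-1; rest ⊤} | OUT={b:-1, c:-3; rest ⊤}
  B2: | IN={b:-1, c:-3; rest ⊤} | OUT={b:-1, c:-3; rest ⊤}
  B3: | IN={b:-1, c:-3; rest ⊤} | OUT={c:6; rest ⊤}
  B4: | IN=(all ⊤) | OUT=(all ⊤)

Merge at B3: IN[B3] = OUT[B2] = {a: ⊤, b: -1, c: -3, d: ⊤, e: ⊤, f: ⊤}
Applying B3's transfer function to that IN value gives OUT[B3] (row B3 above).

Answer: {a: ⊤, b: ⊤, c: 6, d: ⊤, e: ⊤, f: ⊤}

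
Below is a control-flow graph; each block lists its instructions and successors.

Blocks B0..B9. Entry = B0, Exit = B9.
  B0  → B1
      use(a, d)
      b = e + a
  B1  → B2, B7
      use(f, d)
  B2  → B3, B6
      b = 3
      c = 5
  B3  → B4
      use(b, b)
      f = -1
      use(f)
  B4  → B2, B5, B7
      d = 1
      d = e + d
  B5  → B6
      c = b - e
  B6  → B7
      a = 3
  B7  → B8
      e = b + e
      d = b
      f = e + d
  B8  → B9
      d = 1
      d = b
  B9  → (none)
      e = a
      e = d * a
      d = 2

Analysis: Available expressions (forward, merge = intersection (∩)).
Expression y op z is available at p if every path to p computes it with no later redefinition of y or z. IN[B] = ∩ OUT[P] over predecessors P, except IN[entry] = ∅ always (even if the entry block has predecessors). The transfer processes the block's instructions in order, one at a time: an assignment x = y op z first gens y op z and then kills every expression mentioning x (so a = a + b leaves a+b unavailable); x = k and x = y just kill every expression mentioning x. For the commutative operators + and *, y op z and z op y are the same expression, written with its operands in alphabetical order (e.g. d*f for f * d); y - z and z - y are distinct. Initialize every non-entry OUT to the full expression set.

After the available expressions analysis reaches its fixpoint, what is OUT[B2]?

Per-block solution:
  B0:   IN={}   OUT={a+e}
  B1:   IN={a+e}   OUT={a+e}
  B2:   IN={a+e}   OUT={a+e}
  B3:   IN={a+e}   OUT={a+e}
  B4:   IN={a+e}   OUT={a+e}
  B5:   IN={a+e}   OUT={a+e, b-e}
  B6:   IN={a+e}   OUT={}
  B7:   IN={}   OUT={d+e}
  B8:   IN={d+e}   OUT={}
  B9:   IN={}   OUT={}

Merge at B2: IN[B2] = OUT[B1] ∩ OUT[B4] = {a+e}
Applying B2's transfer function to that IN value gives OUT[B2] (row B2 above).

Answer: {a+e}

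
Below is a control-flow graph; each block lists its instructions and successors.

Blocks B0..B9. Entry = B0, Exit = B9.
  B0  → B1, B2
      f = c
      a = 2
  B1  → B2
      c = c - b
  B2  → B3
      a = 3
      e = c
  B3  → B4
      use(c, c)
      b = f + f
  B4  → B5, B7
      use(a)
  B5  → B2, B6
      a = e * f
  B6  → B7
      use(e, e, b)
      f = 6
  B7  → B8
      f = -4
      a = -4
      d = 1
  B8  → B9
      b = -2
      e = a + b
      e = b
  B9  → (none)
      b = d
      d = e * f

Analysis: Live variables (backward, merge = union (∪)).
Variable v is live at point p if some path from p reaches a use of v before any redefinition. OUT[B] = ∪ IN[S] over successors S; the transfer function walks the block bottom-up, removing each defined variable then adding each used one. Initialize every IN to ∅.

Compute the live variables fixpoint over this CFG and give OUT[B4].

Answer: {b, c, e, f}

Working:
Fixpoint table:
  B0:   IN={b, c}   OUT={b, c, f}
  B1:   IN={b, c, f}   OUT={c, f}
  B2:   IN={c, f}   OUT={a, c, e, f}
  B3:   IN={a, c, e, f}   OUT={a, b, c, e, f}
  B4:   IN={a, b, c, e, f}   OUT={b, c, e, f}
  B5:   IN={b, c, e, f}   OUT={b, c, e, f}
  B6:   IN={b, e}   OUT={}
  B7:   IN={}   OUT={a, d, f}
  B8:   IN={a, d, f}   OUT={d, e, f}
  B9:   IN={d, e, f}   OUT={}

Merge at B4: OUT[B4] = IN[B5] ⊔ IN[B7] = {b, c, e, f}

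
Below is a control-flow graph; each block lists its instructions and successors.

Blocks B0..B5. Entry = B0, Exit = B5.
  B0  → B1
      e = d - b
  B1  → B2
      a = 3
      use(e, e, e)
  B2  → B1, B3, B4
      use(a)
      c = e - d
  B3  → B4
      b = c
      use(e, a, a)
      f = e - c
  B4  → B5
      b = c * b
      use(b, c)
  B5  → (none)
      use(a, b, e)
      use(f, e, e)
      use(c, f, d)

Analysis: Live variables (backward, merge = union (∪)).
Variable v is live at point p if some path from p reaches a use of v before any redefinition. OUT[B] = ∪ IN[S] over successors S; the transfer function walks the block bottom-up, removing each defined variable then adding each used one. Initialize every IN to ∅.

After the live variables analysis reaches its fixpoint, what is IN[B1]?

Converged values:
  B0:   IN={b, d, f}   OUT={b, d, e, f}
  B1:   IN={b, d, e, f}   OUT={a, b, d, e, f}
  B2:   IN={a, b, d, e, f}   OUT={a, b, c, d, e, f}
  B3:   IN={a, c, d, e}   OUT={a, b, c, d, e, f}
  B4:   IN={a, b, c, d, e, f}   OUT={a, b, c, d, e, f}
  B5:   IN={a, b, c, d, e, f}   OUT={}

Merge at B1: OUT[B1] = IN[B2] = {a, b, d, e, f}
Applying B1's transfer function to that OUT value gives IN[B1] (row B1 above).

Answer: {b, d, e, f}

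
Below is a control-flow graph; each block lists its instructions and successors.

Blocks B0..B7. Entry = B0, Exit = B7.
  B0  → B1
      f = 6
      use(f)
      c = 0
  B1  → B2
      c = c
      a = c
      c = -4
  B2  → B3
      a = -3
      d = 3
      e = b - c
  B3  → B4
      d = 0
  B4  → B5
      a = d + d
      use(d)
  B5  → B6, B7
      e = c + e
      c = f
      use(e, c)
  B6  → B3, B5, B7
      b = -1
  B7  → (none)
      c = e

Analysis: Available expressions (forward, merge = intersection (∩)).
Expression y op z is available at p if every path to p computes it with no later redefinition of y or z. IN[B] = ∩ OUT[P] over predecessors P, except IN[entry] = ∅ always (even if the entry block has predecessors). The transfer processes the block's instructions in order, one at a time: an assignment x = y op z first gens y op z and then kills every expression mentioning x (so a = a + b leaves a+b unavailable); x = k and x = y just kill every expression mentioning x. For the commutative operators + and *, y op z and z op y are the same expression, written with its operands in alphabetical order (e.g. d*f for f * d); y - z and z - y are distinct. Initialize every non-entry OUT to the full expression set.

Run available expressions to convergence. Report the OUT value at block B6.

Answer: {d+d}

Trace:
Converged values:
  B0:   IN={}   OUT={}
  B1:   IN={}   OUT={}
  B2:   IN={}   OUT={b-c}
  B3:   IN={}   OUT={}
  B4:   IN={}   OUT={d+d}
  B5:   IN={d+d}   OUT={d+d}
  B6:   IN={d+d}   OUT={d+d}
  B7:   IN={d+d}   OUT={d+d}

Merge at B6: IN[B6] = OUT[B5] = {d+d}
Applying B6's transfer function to that IN value gives OUT[B6] (row B6 above).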